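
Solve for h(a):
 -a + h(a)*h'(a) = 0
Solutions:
 h(a) = -sqrt(C1 + a^2)
 h(a) = sqrt(C1 + a^2)


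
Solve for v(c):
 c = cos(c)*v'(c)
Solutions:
 v(c) = C1 + Integral(c/cos(c), c)


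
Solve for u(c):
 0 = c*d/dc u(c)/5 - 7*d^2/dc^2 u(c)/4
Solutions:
 u(c) = C1 + C2*erfi(sqrt(70)*c/35)


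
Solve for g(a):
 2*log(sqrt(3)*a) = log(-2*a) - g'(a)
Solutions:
 g(a) = C1 - a*log(a) + a*(-log(3) + log(2) + 1 + I*pi)


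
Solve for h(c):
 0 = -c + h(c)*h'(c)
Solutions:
 h(c) = -sqrt(C1 + c^2)
 h(c) = sqrt(C1 + c^2)


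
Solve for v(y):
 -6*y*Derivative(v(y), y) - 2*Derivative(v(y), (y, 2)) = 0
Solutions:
 v(y) = C1 + C2*erf(sqrt(6)*y/2)


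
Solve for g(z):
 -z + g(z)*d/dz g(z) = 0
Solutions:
 g(z) = -sqrt(C1 + z^2)
 g(z) = sqrt(C1 + z^2)


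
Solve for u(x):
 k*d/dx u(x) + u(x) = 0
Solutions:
 u(x) = C1*exp(-x/k)


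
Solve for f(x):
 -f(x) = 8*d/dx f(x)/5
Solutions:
 f(x) = C1*exp(-5*x/8)


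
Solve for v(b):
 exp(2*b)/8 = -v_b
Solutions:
 v(b) = C1 - exp(2*b)/16


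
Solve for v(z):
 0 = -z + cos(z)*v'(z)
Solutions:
 v(z) = C1 + Integral(z/cos(z), z)


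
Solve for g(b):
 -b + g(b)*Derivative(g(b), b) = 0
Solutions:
 g(b) = -sqrt(C1 + b^2)
 g(b) = sqrt(C1 + b^2)


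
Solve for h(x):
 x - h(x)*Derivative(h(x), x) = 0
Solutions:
 h(x) = -sqrt(C1 + x^2)
 h(x) = sqrt(C1 + x^2)


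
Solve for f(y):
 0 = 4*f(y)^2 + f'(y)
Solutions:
 f(y) = 1/(C1 + 4*y)


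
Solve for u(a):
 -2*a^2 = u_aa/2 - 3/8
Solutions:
 u(a) = C1 + C2*a - a^4/3 + 3*a^2/8


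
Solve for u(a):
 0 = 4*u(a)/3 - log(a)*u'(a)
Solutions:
 u(a) = C1*exp(4*li(a)/3)


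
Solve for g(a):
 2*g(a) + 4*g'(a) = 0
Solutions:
 g(a) = C1*exp(-a/2)


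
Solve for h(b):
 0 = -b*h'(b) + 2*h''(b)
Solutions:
 h(b) = C1 + C2*erfi(b/2)


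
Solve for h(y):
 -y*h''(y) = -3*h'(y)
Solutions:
 h(y) = C1 + C2*y^4


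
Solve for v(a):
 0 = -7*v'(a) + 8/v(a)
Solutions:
 v(a) = -sqrt(C1 + 112*a)/7
 v(a) = sqrt(C1 + 112*a)/7


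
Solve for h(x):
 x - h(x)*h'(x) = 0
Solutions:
 h(x) = -sqrt(C1 + x^2)
 h(x) = sqrt(C1 + x^2)


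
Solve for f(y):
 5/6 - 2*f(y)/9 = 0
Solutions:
 f(y) = 15/4


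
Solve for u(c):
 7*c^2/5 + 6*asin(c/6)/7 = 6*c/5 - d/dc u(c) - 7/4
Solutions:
 u(c) = C1 - 7*c^3/15 + 3*c^2/5 - 6*c*asin(c/6)/7 - 7*c/4 - 6*sqrt(36 - c^2)/7


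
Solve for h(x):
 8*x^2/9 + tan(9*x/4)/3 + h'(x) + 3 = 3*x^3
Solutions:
 h(x) = C1 + 3*x^4/4 - 8*x^3/27 - 3*x + 4*log(cos(9*x/4))/27


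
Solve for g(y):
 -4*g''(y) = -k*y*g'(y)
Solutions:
 g(y) = Piecewise((-sqrt(2)*sqrt(pi)*C1*erf(sqrt(2)*y*sqrt(-k)/4)/sqrt(-k) - C2, (k > 0) | (k < 0)), (-C1*y - C2, True))


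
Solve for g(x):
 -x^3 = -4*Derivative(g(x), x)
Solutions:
 g(x) = C1 + x^4/16


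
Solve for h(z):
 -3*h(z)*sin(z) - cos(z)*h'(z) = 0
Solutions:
 h(z) = C1*cos(z)^3


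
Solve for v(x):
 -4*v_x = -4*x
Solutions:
 v(x) = C1 + x^2/2


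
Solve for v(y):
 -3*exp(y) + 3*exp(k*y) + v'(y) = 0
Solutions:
 v(y) = C1 + 3*exp(y) - 3*exp(k*y)/k


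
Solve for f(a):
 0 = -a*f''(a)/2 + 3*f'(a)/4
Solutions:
 f(a) = C1 + C2*a^(5/2)


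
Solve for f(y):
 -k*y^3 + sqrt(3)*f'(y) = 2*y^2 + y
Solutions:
 f(y) = C1 + sqrt(3)*k*y^4/12 + 2*sqrt(3)*y^3/9 + sqrt(3)*y^2/6


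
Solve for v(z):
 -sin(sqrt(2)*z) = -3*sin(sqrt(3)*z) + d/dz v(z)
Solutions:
 v(z) = C1 + sqrt(2)*cos(sqrt(2)*z)/2 - sqrt(3)*cos(sqrt(3)*z)


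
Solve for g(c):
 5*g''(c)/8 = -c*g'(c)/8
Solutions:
 g(c) = C1 + C2*erf(sqrt(10)*c/10)


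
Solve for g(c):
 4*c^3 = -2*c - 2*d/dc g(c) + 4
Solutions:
 g(c) = C1 - c^4/2 - c^2/2 + 2*c


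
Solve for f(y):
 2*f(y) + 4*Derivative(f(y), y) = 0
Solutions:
 f(y) = C1*exp(-y/2)


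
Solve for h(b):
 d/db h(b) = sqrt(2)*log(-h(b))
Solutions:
 -li(-h(b)) = C1 + sqrt(2)*b


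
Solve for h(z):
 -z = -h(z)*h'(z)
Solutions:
 h(z) = -sqrt(C1 + z^2)
 h(z) = sqrt(C1 + z^2)


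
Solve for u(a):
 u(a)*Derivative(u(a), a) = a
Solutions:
 u(a) = -sqrt(C1 + a^2)
 u(a) = sqrt(C1 + a^2)


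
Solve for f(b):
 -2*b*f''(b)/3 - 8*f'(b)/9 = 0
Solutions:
 f(b) = C1 + C2/b^(1/3)


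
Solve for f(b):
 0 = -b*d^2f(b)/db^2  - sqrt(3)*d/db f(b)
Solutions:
 f(b) = C1 + C2*b^(1 - sqrt(3))


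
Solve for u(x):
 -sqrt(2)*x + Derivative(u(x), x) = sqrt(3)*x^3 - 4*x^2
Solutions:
 u(x) = C1 + sqrt(3)*x^4/4 - 4*x^3/3 + sqrt(2)*x^2/2


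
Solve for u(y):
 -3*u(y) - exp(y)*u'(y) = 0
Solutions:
 u(y) = C1*exp(3*exp(-y))


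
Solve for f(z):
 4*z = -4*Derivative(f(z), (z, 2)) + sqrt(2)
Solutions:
 f(z) = C1 + C2*z - z^3/6 + sqrt(2)*z^2/8


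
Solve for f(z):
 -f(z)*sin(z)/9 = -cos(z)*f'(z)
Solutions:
 f(z) = C1/cos(z)^(1/9)


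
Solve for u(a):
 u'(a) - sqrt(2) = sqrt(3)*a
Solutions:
 u(a) = C1 + sqrt(3)*a^2/2 + sqrt(2)*a


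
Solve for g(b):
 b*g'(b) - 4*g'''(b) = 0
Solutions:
 g(b) = C1 + Integral(C2*airyai(2^(1/3)*b/2) + C3*airybi(2^(1/3)*b/2), b)


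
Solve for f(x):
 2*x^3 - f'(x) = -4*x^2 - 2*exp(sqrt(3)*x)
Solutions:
 f(x) = C1 + x^4/2 + 4*x^3/3 + 2*sqrt(3)*exp(sqrt(3)*x)/3


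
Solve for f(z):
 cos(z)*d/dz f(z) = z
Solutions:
 f(z) = C1 + Integral(z/cos(z), z)


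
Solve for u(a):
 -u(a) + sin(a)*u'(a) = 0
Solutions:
 u(a) = C1*sqrt(cos(a) - 1)/sqrt(cos(a) + 1)


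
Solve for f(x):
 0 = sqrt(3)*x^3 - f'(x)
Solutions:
 f(x) = C1 + sqrt(3)*x^4/4


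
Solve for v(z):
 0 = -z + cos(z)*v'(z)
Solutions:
 v(z) = C1 + Integral(z/cos(z), z)


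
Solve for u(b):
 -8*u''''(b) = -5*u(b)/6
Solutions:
 u(b) = C1*exp(-3^(3/4)*5^(1/4)*b/6) + C2*exp(3^(3/4)*5^(1/4)*b/6) + C3*sin(3^(3/4)*5^(1/4)*b/6) + C4*cos(3^(3/4)*5^(1/4)*b/6)


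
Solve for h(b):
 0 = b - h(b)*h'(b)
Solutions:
 h(b) = -sqrt(C1 + b^2)
 h(b) = sqrt(C1 + b^2)


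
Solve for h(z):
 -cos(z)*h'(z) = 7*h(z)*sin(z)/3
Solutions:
 h(z) = C1*cos(z)^(7/3)


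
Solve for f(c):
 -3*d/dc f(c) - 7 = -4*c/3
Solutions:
 f(c) = C1 + 2*c^2/9 - 7*c/3


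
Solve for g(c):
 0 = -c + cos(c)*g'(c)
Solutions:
 g(c) = C1 + Integral(c/cos(c), c)


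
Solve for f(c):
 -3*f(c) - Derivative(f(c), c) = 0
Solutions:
 f(c) = C1*exp(-3*c)


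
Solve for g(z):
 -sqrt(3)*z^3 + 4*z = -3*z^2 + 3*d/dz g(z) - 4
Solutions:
 g(z) = C1 - sqrt(3)*z^4/12 + z^3/3 + 2*z^2/3 + 4*z/3


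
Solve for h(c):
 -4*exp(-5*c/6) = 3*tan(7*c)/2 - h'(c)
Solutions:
 h(c) = C1 + 3*log(tan(7*c)^2 + 1)/28 - 24*exp(-5*c/6)/5


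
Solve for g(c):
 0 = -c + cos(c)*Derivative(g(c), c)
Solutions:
 g(c) = C1 + Integral(c/cos(c), c)


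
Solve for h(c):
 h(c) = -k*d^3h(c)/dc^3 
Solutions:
 h(c) = C1*exp(c*(-1/k)^(1/3)) + C2*exp(c*(-1/k)^(1/3)*(-1 + sqrt(3)*I)/2) + C3*exp(-c*(-1/k)^(1/3)*(1 + sqrt(3)*I)/2)


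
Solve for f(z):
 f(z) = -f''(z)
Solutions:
 f(z) = C1*sin(z) + C2*cos(z)


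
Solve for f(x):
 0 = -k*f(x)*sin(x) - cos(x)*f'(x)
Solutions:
 f(x) = C1*exp(k*log(cos(x)))


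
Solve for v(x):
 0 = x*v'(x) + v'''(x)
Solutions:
 v(x) = C1 + Integral(C2*airyai(-x) + C3*airybi(-x), x)


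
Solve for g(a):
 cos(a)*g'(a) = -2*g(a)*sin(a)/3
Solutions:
 g(a) = C1*cos(a)^(2/3)


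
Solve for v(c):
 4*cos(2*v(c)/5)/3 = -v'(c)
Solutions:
 4*c/3 - 5*log(sin(2*v(c)/5) - 1)/4 + 5*log(sin(2*v(c)/5) + 1)/4 = C1


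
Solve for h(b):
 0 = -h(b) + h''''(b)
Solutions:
 h(b) = C1*exp(-b) + C2*exp(b) + C3*sin(b) + C4*cos(b)


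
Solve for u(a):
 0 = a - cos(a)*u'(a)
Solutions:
 u(a) = C1 + Integral(a/cos(a), a)


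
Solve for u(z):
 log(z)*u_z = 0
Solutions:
 u(z) = C1


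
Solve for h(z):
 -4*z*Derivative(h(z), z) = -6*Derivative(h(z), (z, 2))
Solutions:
 h(z) = C1 + C2*erfi(sqrt(3)*z/3)


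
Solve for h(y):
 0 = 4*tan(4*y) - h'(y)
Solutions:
 h(y) = C1 - log(cos(4*y))


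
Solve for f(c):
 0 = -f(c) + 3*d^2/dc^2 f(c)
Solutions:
 f(c) = C1*exp(-sqrt(3)*c/3) + C2*exp(sqrt(3)*c/3)


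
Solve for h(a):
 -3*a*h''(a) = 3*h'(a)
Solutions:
 h(a) = C1 + C2*log(a)


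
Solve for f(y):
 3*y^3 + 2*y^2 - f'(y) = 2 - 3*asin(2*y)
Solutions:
 f(y) = C1 + 3*y^4/4 + 2*y^3/3 + 3*y*asin(2*y) - 2*y + 3*sqrt(1 - 4*y^2)/2


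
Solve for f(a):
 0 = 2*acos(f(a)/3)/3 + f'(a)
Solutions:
 Integral(1/acos(_y/3), (_y, f(a))) = C1 - 2*a/3


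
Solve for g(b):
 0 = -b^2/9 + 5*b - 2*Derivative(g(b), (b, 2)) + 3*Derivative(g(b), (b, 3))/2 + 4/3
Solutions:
 g(b) = C1 + C2*b + C3*exp(4*b/3) - b^4/216 + 29*b^3/72 + 119*b^2/96


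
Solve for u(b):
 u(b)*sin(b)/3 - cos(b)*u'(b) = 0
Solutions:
 u(b) = C1/cos(b)^(1/3)


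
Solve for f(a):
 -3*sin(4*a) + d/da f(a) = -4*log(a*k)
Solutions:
 f(a) = C1 - 4*a*log(a*k) + 4*a - 3*cos(4*a)/4


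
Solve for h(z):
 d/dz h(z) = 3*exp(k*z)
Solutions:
 h(z) = C1 + 3*exp(k*z)/k


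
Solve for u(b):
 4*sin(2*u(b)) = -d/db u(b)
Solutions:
 u(b) = pi - acos((-C1 - exp(16*b))/(C1 - exp(16*b)))/2
 u(b) = acos((-C1 - exp(16*b))/(C1 - exp(16*b)))/2


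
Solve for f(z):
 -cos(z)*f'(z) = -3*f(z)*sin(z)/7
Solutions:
 f(z) = C1/cos(z)^(3/7)


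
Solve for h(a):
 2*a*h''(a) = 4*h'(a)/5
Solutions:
 h(a) = C1 + C2*a^(7/5)


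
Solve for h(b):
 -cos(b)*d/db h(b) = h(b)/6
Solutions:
 h(b) = C1*(sin(b) - 1)^(1/12)/(sin(b) + 1)^(1/12)


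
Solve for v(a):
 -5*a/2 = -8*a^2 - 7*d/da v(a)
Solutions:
 v(a) = C1 - 8*a^3/21 + 5*a^2/28


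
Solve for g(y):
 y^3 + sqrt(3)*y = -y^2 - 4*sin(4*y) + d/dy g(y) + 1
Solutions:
 g(y) = C1 + y^4/4 + y^3/3 + sqrt(3)*y^2/2 - y - cos(4*y)


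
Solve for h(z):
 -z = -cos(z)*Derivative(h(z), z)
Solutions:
 h(z) = C1 + Integral(z/cos(z), z)


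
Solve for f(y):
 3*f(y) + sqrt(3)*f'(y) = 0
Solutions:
 f(y) = C1*exp(-sqrt(3)*y)


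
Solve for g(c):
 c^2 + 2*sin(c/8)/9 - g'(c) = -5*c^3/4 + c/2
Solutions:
 g(c) = C1 + 5*c^4/16 + c^3/3 - c^2/4 - 16*cos(c/8)/9


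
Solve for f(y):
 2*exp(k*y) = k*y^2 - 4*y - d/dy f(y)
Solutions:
 f(y) = C1 + k*y^3/3 - 2*y^2 - 2*exp(k*y)/k


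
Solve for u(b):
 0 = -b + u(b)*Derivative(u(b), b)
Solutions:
 u(b) = -sqrt(C1 + b^2)
 u(b) = sqrt(C1 + b^2)


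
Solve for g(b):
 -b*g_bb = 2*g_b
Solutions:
 g(b) = C1 + C2/b


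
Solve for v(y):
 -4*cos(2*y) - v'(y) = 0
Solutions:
 v(y) = C1 - 2*sin(2*y)


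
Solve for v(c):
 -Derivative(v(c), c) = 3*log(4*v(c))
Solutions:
 Integral(1/(log(_y) + 2*log(2)), (_y, v(c)))/3 = C1 - c


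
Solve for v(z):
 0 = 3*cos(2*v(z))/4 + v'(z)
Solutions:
 v(z) = -asin((C1 + exp(3*z))/(C1 - exp(3*z)))/2 + pi/2
 v(z) = asin((C1 + exp(3*z))/(C1 - exp(3*z)))/2


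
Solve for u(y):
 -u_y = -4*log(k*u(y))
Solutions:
 li(k*u(y))/k = C1 + 4*y


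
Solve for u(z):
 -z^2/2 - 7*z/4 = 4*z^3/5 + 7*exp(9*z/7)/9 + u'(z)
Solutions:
 u(z) = C1 - z^4/5 - z^3/6 - 7*z^2/8 - 49*exp(9*z/7)/81


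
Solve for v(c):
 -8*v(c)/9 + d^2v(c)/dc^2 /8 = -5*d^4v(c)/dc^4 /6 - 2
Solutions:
 v(c) = C1*exp(-sqrt(30)*c*sqrt(-9 + sqrt(15441))/60) + C2*exp(sqrt(30)*c*sqrt(-9 + sqrt(15441))/60) + C3*sin(sqrt(30)*c*sqrt(9 + sqrt(15441))/60) + C4*cos(sqrt(30)*c*sqrt(9 + sqrt(15441))/60) + 9/4


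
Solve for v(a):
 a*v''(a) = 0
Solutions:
 v(a) = C1 + C2*a


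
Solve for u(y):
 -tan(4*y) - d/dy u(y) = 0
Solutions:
 u(y) = C1 + log(cos(4*y))/4


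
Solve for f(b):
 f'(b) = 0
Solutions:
 f(b) = C1


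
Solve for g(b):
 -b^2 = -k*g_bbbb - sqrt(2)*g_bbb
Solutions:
 g(b) = C1 + C2*b + C3*b^2 + C4*exp(-sqrt(2)*b/k) + sqrt(2)*b^5/120 - b^4*k/24 + sqrt(2)*b^3*k^2/12


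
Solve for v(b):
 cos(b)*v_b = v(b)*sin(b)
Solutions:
 v(b) = C1/cos(b)


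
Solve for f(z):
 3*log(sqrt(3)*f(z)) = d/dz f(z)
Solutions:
 -2*Integral(1/(2*log(_y) + log(3)), (_y, f(z)))/3 = C1 - z


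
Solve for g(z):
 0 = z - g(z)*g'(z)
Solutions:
 g(z) = -sqrt(C1 + z^2)
 g(z) = sqrt(C1 + z^2)


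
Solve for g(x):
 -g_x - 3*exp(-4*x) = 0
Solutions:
 g(x) = C1 + 3*exp(-4*x)/4


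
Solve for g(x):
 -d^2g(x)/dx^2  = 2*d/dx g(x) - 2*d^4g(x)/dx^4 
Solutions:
 g(x) = C1 + C2*exp(-6^(1/3)*x*(6^(1/3)/(sqrt(318) + 18)^(1/3) + (sqrt(318) + 18)^(1/3))/12)*sin(2^(1/3)*3^(1/6)*x*(-3^(2/3)*(sqrt(318) + 18)^(1/3) + 3*2^(1/3)/(sqrt(318) + 18)^(1/3))/12) + C3*exp(-6^(1/3)*x*(6^(1/3)/(sqrt(318) + 18)^(1/3) + (sqrt(318) + 18)^(1/3))/12)*cos(2^(1/3)*3^(1/6)*x*(-3^(2/3)*(sqrt(318) + 18)^(1/3) + 3*2^(1/3)/(sqrt(318) + 18)^(1/3))/12) + C4*exp(6^(1/3)*x*(6^(1/3)/(sqrt(318) + 18)^(1/3) + (sqrt(318) + 18)^(1/3))/6)


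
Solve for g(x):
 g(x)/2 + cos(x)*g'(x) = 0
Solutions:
 g(x) = C1*(sin(x) - 1)^(1/4)/(sin(x) + 1)^(1/4)


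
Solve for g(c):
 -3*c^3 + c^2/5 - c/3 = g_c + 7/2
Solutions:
 g(c) = C1 - 3*c^4/4 + c^3/15 - c^2/6 - 7*c/2


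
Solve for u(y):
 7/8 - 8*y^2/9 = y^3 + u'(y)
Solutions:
 u(y) = C1 - y^4/4 - 8*y^3/27 + 7*y/8


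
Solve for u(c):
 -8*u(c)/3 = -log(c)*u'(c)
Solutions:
 u(c) = C1*exp(8*li(c)/3)


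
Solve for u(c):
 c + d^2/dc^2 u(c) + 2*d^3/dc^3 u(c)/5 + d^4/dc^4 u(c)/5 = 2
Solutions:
 u(c) = C1 + C2*c - c^3/6 + 6*c^2/5 + (C3*sin(2*c) + C4*cos(2*c))*exp(-c)


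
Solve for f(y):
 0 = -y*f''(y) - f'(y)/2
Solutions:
 f(y) = C1 + C2*sqrt(y)


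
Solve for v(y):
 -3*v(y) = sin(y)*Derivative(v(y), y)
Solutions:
 v(y) = C1*(cos(y) + 1)^(3/2)/(cos(y) - 1)^(3/2)


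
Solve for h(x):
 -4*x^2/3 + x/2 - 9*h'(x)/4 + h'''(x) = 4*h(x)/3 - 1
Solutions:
 h(x) = C1*exp(-3^(1/3)*x*(9/(sqrt(13) + 16)^(1/3) + 3^(1/3)*(sqrt(13) + 16)^(1/3))/12)*sin(3^(1/6)*x*(-(sqrt(13) + 16)^(1/3) + 3*3^(2/3)/(sqrt(13) + 16)^(1/3))/4) + C2*exp(-3^(1/3)*x*(9/(sqrt(13) + 16)^(1/3) + 3^(1/3)*(sqrt(13) + 16)^(1/3))/12)*cos(3^(1/6)*x*(-(sqrt(13) + 16)^(1/3) + 3*3^(2/3)/(sqrt(13) + 16)^(1/3))/4) + C3*exp(3^(1/3)*x*(9/(sqrt(13) + 16)^(1/3) + 3^(1/3)*(sqrt(13) + 16)^(1/3))/6) - x^2 + 15*x/4 - 357/64


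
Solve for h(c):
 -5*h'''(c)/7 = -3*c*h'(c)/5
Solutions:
 h(c) = C1 + Integral(C2*airyai(105^(1/3)*c/5) + C3*airybi(105^(1/3)*c/5), c)


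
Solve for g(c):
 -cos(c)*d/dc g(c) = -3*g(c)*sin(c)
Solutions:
 g(c) = C1/cos(c)^3


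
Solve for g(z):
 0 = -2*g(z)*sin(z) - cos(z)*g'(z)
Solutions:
 g(z) = C1*cos(z)^2


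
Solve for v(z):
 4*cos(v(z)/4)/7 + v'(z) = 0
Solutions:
 4*z/7 - 2*log(sin(v(z)/4) - 1) + 2*log(sin(v(z)/4) + 1) = C1


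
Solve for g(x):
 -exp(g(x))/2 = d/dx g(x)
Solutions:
 g(x) = log(1/(C1 + x)) + log(2)


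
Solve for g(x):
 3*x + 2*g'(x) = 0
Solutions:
 g(x) = C1 - 3*x^2/4


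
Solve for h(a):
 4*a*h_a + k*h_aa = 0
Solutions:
 h(a) = C1 + C2*sqrt(k)*erf(sqrt(2)*a*sqrt(1/k))


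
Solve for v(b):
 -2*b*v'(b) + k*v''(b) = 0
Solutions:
 v(b) = C1 + C2*erf(b*sqrt(-1/k))/sqrt(-1/k)


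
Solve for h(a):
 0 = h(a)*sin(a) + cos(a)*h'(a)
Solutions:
 h(a) = C1*cos(a)


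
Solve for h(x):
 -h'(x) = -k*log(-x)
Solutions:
 h(x) = C1 + k*x*log(-x) - k*x


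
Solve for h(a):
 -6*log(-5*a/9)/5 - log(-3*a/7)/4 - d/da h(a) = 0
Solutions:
 h(a) = C1 - 29*a*log(-a)/20 + a*(-24*log(5) + 5*log(7) + 29 + 43*log(3))/20


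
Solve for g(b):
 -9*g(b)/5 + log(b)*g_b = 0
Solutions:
 g(b) = C1*exp(9*li(b)/5)


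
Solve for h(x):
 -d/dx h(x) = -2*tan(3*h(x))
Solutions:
 h(x) = -asin(C1*exp(6*x))/3 + pi/3
 h(x) = asin(C1*exp(6*x))/3


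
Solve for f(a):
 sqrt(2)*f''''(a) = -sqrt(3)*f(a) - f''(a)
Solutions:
 f(a) = (C1*sin(2^(7/8)*3^(1/8)*a*cos(atan(sqrt(-1 + 4*sqrt(6)))/2)/2) + C2*cos(2^(7/8)*3^(1/8)*a*cos(atan(sqrt(-1 + 4*sqrt(6)))/2)/2))*exp(-2^(7/8)*3^(1/8)*a*sin(atan(sqrt(-1 + 4*sqrt(6)))/2)/2) + (C3*sin(2^(7/8)*3^(1/8)*a*cos(atan(sqrt(-1 + 4*sqrt(6)))/2)/2) + C4*cos(2^(7/8)*3^(1/8)*a*cos(atan(sqrt(-1 + 4*sqrt(6)))/2)/2))*exp(2^(7/8)*3^(1/8)*a*sin(atan(sqrt(-1 + 4*sqrt(6)))/2)/2)


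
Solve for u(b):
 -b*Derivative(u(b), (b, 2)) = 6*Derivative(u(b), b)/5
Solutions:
 u(b) = C1 + C2/b^(1/5)


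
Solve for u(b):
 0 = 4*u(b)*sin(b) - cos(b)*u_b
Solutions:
 u(b) = C1/cos(b)^4


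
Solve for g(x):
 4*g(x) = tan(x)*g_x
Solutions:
 g(x) = C1*sin(x)^4


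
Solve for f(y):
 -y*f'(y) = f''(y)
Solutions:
 f(y) = C1 + C2*erf(sqrt(2)*y/2)


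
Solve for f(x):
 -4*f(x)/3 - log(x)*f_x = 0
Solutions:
 f(x) = C1*exp(-4*li(x)/3)


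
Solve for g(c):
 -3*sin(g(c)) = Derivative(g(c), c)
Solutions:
 g(c) = -acos((-C1 - exp(6*c))/(C1 - exp(6*c))) + 2*pi
 g(c) = acos((-C1 - exp(6*c))/(C1 - exp(6*c)))


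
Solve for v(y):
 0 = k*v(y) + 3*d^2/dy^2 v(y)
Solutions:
 v(y) = C1*exp(-sqrt(3)*y*sqrt(-k)/3) + C2*exp(sqrt(3)*y*sqrt(-k)/3)


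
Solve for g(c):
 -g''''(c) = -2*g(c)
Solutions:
 g(c) = C1*exp(-2^(1/4)*c) + C2*exp(2^(1/4)*c) + C3*sin(2^(1/4)*c) + C4*cos(2^(1/4)*c)


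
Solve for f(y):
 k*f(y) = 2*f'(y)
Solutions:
 f(y) = C1*exp(k*y/2)


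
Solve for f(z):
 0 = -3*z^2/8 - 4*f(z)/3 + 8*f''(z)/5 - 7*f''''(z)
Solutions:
 f(z) = -9*z^2/32 + (C1*sin(sqrt(2)*21^(3/4)*z*sin(atan(sqrt(489)/6)/2)/21) + C2*cos(sqrt(2)*21^(3/4)*z*sin(atan(sqrt(489)/6)/2)/21))*exp(-sqrt(2)*21^(3/4)*z*cos(atan(sqrt(489)/6)/2)/21) + (C3*sin(sqrt(2)*21^(3/4)*z*sin(atan(sqrt(489)/6)/2)/21) + C4*cos(sqrt(2)*21^(3/4)*z*sin(atan(sqrt(489)/6)/2)/21))*exp(sqrt(2)*21^(3/4)*z*cos(atan(sqrt(489)/6)/2)/21) - 27/40


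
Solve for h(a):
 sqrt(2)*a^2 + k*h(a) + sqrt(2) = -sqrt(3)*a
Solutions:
 h(a) = (-sqrt(2)*a^2 - sqrt(3)*a - sqrt(2))/k


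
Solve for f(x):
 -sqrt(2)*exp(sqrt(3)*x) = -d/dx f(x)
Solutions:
 f(x) = C1 + sqrt(6)*exp(sqrt(3)*x)/3


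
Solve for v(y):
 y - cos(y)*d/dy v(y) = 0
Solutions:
 v(y) = C1 + Integral(y/cos(y), y)


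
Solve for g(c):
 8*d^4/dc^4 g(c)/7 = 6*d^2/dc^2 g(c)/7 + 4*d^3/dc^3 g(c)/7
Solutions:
 g(c) = C1 + C2*c + C3*exp(c*(1 - sqrt(13))/4) + C4*exp(c*(1 + sqrt(13))/4)


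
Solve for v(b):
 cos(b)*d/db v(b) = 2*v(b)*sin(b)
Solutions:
 v(b) = C1/cos(b)^2


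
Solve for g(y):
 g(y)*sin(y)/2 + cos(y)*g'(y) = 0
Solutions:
 g(y) = C1*sqrt(cos(y))


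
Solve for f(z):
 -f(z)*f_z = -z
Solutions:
 f(z) = -sqrt(C1 + z^2)
 f(z) = sqrt(C1 + z^2)


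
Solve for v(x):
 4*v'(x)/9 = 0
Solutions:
 v(x) = C1


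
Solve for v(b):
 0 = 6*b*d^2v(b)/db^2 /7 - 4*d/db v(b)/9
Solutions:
 v(b) = C1 + C2*b^(41/27)


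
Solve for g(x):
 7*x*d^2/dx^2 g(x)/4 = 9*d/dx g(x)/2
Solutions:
 g(x) = C1 + C2*x^(25/7)


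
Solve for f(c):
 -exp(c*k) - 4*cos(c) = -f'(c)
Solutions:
 f(c) = C1 + 4*sin(c) + exp(c*k)/k


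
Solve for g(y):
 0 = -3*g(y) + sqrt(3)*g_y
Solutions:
 g(y) = C1*exp(sqrt(3)*y)


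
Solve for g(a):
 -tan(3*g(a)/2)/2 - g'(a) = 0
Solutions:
 g(a) = -2*asin(C1*exp(-3*a/4))/3 + 2*pi/3
 g(a) = 2*asin(C1*exp(-3*a/4))/3


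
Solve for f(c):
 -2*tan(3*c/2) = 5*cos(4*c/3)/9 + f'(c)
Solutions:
 f(c) = C1 + 4*log(cos(3*c/2))/3 - 5*sin(4*c/3)/12


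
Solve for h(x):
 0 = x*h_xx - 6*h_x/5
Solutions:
 h(x) = C1 + C2*x^(11/5)


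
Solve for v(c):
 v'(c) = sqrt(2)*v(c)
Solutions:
 v(c) = C1*exp(sqrt(2)*c)


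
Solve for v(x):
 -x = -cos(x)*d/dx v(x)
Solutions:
 v(x) = C1 + Integral(x/cos(x), x)


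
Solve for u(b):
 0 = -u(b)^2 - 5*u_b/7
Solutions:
 u(b) = 5/(C1 + 7*b)


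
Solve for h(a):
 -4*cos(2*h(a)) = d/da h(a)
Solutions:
 h(a) = -asin((C1 + exp(16*a))/(C1 - exp(16*a)))/2 + pi/2
 h(a) = asin((C1 + exp(16*a))/(C1 - exp(16*a)))/2


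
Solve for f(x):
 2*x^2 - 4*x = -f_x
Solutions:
 f(x) = C1 - 2*x^3/3 + 2*x^2


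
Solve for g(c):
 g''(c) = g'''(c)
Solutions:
 g(c) = C1 + C2*c + C3*exp(c)


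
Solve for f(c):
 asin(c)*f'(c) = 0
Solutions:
 f(c) = C1


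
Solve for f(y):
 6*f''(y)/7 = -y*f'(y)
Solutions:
 f(y) = C1 + C2*erf(sqrt(21)*y/6)


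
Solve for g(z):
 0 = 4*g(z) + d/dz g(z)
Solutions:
 g(z) = C1*exp(-4*z)


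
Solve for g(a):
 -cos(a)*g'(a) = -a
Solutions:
 g(a) = C1 + Integral(a/cos(a), a)


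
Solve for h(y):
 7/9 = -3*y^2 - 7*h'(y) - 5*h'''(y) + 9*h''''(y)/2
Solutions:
 h(y) = C1 + C2*exp(y*(-(27*sqrt(363489) + 16309)^(1/3) - 100/(27*sqrt(363489) + 16309)^(1/3) + 20)/54)*sin(sqrt(3)*y*(-(27*sqrt(363489) + 16309)^(1/3) + 100/(27*sqrt(363489) + 16309)^(1/3))/54) + C3*exp(y*(-(27*sqrt(363489) + 16309)^(1/3) - 100/(27*sqrt(363489) + 16309)^(1/3) + 20)/54)*cos(sqrt(3)*y*(-(27*sqrt(363489) + 16309)^(1/3) + 100/(27*sqrt(363489) + 16309)^(1/3))/54) + C4*exp(y*(100/(27*sqrt(363489) + 16309)^(1/3) + 10 + (27*sqrt(363489) + 16309)^(1/3))/27) - y^3/7 + 221*y/441


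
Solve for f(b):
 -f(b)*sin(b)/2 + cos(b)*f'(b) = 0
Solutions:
 f(b) = C1/sqrt(cos(b))


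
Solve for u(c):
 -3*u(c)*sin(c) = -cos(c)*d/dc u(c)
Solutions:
 u(c) = C1/cos(c)^3


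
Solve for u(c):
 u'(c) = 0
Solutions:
 u(c) = C1


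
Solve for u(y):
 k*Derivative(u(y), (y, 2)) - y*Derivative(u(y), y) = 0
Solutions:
 u(y) = C1 + C2*erf(sqrt(2)*y*sqrt(-1/k)/2)/sqrt(-1/k)


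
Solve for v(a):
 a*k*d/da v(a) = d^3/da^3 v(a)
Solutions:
 v(a) = C1 + Integral(C2*airyai(a*k^(1/3)) + C3*airybi(a*k^(1/3)), a)


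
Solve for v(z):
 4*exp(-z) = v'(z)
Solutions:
 v(z) = C1 - 4*exp(-z)


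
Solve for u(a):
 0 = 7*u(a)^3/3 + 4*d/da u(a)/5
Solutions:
 u(a) = -sqrt(6)*sqrt(-1/(C1 - 35*a))
 u(a) = sqrt(6)*sqrt(-1/(C1 - 35*a))


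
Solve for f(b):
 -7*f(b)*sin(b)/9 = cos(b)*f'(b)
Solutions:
 f(b) = C1*cos(b)^(7/9)


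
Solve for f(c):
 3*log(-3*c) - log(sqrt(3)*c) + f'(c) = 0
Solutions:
 f(c) = C1 - 2*c*log(c) + c*(-5*log(3)/2 + 2 - 3*I*pi)


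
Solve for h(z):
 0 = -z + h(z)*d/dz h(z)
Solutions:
 h(z) = -sqrt(C1 + z^2)
 h(z) = sqrt(C1 + z^2)


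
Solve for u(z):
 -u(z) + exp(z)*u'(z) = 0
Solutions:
 u(z) = C1*exp(-exp(-z))


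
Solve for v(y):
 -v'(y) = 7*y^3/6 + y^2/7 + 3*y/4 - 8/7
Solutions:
 v(y) = C1 - 7*y^4/24 - y^3/21 - 3*y^2/8 + 8*y/7


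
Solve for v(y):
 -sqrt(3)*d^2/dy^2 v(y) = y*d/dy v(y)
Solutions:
 v(y) = C1 + C2*erf(sqrt(2)*3^(3/4)*y/6)


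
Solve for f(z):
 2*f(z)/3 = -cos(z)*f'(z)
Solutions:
 f(z) = C1*(sin(z) - 1)^(1/3)/(sin(z) + 1)^(1/3)


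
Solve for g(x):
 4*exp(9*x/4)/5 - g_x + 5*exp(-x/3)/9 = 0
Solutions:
 g(x) = C1 + 16*exp(9*x/4)/45 - 5*exp(-x/3)/3


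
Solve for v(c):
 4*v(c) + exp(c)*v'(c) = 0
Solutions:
 v(c) = C1*exp(4*exp(-c))


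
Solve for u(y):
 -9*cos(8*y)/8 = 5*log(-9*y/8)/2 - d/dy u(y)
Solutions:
 u(y) = C1 + 5*y*log(-y)/2 - 15*y*log(2)/2 - 5*y/2 + 5*y*log(3) + 9*sin(8*y)/64


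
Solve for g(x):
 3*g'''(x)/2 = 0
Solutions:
 g(x) = C1 + C2*x + C3*x^2


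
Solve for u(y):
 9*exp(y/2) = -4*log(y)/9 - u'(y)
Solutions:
 u(y) = C1 - 4*y*log(y)/9 + 4*y/9 - 18*exp(y/2)


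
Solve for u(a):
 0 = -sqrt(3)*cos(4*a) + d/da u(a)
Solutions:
 u(a) = C1 + sqrt(3)*sin(4*a)/4


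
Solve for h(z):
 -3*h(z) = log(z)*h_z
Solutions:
 h(z) = C1*exp(-3*li(z))


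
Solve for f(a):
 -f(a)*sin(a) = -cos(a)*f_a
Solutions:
 f(a) = C1/cos(a)


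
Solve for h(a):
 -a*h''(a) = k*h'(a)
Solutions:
 h(a) = C1 + a^(1 - re(k))*(C2*sin(log(a)*Abs(im(k))) + C3*cos(log(a)*im(k)))


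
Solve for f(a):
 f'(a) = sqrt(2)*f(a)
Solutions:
 f(a) = C1*exp(sqrt(2)*a)


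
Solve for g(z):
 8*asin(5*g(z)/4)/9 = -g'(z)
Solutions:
 Integral(1/asin(5*_y/4), (_y, g(z))) = C1 - 8*z/9


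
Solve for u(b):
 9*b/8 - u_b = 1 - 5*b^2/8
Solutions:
 u(b) = C1 + 5*b^3/24 + 9*b^2/16 - b


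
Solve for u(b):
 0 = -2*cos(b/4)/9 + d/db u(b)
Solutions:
 u(b) = C1 + 8*sin(b/4)/9


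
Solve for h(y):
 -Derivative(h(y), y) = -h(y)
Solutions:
 h(y) = C1*exp(y)


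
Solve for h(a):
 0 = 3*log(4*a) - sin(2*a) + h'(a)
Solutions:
 h(a) = C1 - 3*a*log(a) - 6*a*log(2) + 3*a - cos(2*a)/2


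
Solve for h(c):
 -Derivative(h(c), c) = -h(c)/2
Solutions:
 h(c) = C1*exp(c/2)


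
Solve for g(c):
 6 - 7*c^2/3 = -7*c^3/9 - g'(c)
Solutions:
 g(c) = C1 - 7*c^4/36 + 7*c^3/9 - 6*c


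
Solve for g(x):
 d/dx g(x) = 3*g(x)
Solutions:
 g(x) = C1*exp(3*x)


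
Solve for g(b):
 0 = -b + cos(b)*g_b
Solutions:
 g(b) = C1 + Integral(b/cos(b), b)


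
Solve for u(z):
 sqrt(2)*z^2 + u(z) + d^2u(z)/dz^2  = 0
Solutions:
 u(z) = C1*sin(z) + C2*cos(z) - sqrt(2)*z^2 + 2*sqrt(2)


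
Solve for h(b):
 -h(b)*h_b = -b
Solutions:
 h(b) = -sqrt(C1 + b^2)
 h(b) = sqrt(C1 + b^2)


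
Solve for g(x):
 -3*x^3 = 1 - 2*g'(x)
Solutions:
 g(x) = C1 + 3*x^4/8 + x/2


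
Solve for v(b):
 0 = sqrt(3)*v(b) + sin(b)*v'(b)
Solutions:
 v(b) = C1*(cos(b) + 1)^(sqrt(3)/2)/(cos(b) - 1)^(sqrt(3)/2)


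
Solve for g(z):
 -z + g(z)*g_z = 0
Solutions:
 g(z) = -sqrt(C1 + z^2)
 g(z) = sqrt(C1 + z^2)


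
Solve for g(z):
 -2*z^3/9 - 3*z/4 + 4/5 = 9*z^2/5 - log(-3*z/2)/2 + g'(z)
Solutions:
 g(z) = C1 - z^4/18 - 3*z^3/5 - 3*z^2/8 + z*log(-z)/2 + z*(-5*log(2) + 3 + 5*log(3))/10


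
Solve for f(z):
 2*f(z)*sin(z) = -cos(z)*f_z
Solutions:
 f(z) = C1*cos(z)^2


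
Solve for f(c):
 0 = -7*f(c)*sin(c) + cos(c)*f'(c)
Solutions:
 f(c) = C1/cos(c)^7


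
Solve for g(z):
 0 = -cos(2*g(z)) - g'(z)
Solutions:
 g(z) = -asin((C1 + exp(4*z))/(C1 - exp(4*z)))/2 + pi/2
 g(z) = asin((C1 + exp(4*z))/(C1 - exp(4*z)))/2


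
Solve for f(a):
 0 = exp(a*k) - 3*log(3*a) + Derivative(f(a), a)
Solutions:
 f(a) = C1 + 3*a*log(a) + 3*a*(-1 + log(3)) + Piecewise((-exp(a*k)/k, Ne(k, 0)), (-a, True))


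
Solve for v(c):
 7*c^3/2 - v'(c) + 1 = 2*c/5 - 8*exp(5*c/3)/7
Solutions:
 v(c) = C1 + 7*c^4/8 - c^2/5 + c + 24*exp(5*c/3)/35


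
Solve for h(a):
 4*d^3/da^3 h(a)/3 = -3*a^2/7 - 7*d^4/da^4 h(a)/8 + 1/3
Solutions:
 h(a) = C1 + C2*a + C3*a^2 + C4*exp(-32*a/21) - 3*a^5/560 + 9*a^4/512 - 55*a^3/12288


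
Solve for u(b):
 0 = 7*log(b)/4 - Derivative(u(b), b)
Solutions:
 u(b) = C1 + 7*b*log(b)/4 - 7*b/4


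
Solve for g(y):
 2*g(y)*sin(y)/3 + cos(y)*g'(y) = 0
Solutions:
 g(y) = C1*cos(y)^(2/3)


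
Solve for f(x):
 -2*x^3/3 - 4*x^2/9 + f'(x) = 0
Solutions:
 f(x) = C1 + x^4/6 + 4*x^3/27


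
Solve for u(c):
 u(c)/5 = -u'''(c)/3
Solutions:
 u(c) = C3*exp(-3^(1/3)*5^(2/3)*c/5) + (C1*sin(3^(5/6)*5^(2/3)*c/10) + C2*cos(3^(5/6)*5^(2/3)*c/10))*exp(3^(1/3)*5^(2/3)*c/10)


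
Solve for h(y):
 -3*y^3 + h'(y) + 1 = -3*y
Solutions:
 h(y) = C1 + 3*y^4/4 - 3*y^2/2 - y


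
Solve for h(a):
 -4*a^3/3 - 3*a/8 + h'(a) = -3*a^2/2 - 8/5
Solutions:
 h(a) = C1 + a^4/3 - a^3/2 + 3*a^2/16 - 8*a/5


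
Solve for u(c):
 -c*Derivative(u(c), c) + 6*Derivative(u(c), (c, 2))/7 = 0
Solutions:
 u(c) = C1 + C2*erfi(sqrt(21)*c/6)


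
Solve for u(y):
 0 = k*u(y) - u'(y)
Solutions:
 u(y) = C1*exp(k*y)


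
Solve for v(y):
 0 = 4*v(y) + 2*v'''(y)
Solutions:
 v(y) = C3*exp(-2^(1/3)*y) + (C1*sin(2^(1/3)*sqrt(3)*y/2) + C2*cos(2^(1/3)*sqrt(3)*y/2))*exp(2^(1/3)*y/2)


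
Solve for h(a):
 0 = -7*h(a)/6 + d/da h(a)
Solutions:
 h(a) = C1*exp(7*a/6)


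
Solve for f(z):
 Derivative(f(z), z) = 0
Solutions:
 f(z) = C1


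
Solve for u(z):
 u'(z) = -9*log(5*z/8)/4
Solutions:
 u(z) = C1 - 9*z*log(z)/4 - 9*z*log(5)/4 + 9*z/4 + 27*z*log(2)/4


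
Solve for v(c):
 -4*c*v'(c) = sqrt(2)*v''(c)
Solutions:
 v(c) = C1 + C2*erf(2^(1/4)*c)


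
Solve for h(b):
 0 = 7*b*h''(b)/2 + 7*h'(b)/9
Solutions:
 h(b) = C1 + C2*b^(7/9)


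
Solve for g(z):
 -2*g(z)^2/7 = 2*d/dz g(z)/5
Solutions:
 g(z) = 7/(C1 + 5*z)


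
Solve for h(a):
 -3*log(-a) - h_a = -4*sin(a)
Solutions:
 h(a) = C1 - 3*a*log(-a) + 3*a - 4*cos(a)


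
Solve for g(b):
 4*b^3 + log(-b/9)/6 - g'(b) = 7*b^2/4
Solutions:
 g(b) = C1 + b^4 - 7*b^3/12 + b*log(-b)/6 + b*(-2*log(3) - 1)/6


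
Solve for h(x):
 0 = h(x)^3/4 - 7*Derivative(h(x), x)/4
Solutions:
 h(x) = -sqrt(14)*sqrt(-1/(C1 + x))/2
 h(x) = sqrt(14)*sqrt(-1/(C1 + x))/2


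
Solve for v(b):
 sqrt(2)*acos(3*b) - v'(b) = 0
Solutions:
 v(b) = C1 + sqrt(2)*(b*acos(3*b) - sqrt(1 - 9*b^2)/3)


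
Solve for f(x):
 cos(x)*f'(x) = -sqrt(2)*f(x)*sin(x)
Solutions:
 f(x) = C1*cos(x)^(sqrt(2))


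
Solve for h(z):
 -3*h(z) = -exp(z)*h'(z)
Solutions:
 h(z) = C1*exp(-3*exp(-z))


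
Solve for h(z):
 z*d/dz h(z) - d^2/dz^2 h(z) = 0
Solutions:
 h(z) = C1 + C2*erfi(sqrt(2)*z/2)


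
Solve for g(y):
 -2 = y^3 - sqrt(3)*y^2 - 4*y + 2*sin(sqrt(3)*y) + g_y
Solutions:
 g(y) = C1 - y^4/4 + sqrt(3)*y^3/3 + 2*y^2 - 2*y + 2*sqrt(3)*cos(sqrt(3)*y)/3


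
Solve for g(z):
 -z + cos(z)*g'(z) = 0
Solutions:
 g(z) = C1 + Integral(z/cos(z), z)


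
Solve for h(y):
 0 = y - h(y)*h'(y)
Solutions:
 h(y) = -sqrt(C1 + y^2)
 h(y) = sqrt(C1 + y^2)


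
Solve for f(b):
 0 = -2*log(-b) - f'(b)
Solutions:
 f(b) = C1 - 2*b*log(-b) + 2*b


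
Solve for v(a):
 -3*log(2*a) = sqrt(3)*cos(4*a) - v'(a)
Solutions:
 v(a) = C1 + 3*a*log(a) - 3*a + 3*a*log(2) + sqrt(3)*sin(4*a)/4


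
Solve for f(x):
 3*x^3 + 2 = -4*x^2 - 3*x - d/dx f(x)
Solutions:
 f(x) = C1 - 3*x^4/4 - 4*x^3/3 - 3*x^2/2 - 2*x


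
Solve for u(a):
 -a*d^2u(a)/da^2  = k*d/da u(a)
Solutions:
 u(a) = C1 + a^(1 - re(k))*(C2*sin(log(a)*Abs(im(k))) + C3*cos(log(a)*im(k)))


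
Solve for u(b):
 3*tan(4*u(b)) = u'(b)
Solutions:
 u(b) = -asin(C1*exp(12*b))/4 + pi/4
 u(b) = asin(C1*exp(12*b))/4


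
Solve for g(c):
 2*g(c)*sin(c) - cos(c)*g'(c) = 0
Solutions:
 g(c) = C1/cos(c)^2


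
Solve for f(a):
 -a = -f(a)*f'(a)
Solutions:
 f(a) = -sqrt(C1 + a^2)
 f(a) = sqrt(C1 + a^2)


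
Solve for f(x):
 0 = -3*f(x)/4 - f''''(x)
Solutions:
 f(x) = (C1*sin(3^(1/4)*x/2) + C2*cos(3^(1/4)*x/2))*exp(-3^(1/4)*x/2) + (C3*sin(3^(1/4)*x/2) + C4*cos(3^(1/4)*x/2))*exp(3^(1/4)*x/2)


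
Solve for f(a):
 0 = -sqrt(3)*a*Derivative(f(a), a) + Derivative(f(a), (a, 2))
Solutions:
 f(a) = C1 + C2*erfi(sqrt(2)*3^(1/4)*a/2)


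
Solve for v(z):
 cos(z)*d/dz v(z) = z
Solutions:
 v(z) = C1 + Integral(z/cos(z), z)


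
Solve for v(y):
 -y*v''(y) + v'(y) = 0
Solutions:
 v(y) = C1 + C2*y^2


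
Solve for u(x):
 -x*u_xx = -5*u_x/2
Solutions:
 u(x) = C1 + C2*x^(7/2)


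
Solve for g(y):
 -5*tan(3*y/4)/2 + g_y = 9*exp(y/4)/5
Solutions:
 g(y) = C1 + 36*exp(y/4)/5 - 10*log(cos(3*y/4))/3


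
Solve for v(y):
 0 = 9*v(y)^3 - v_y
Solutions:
 v(y) = -sqrt(2)*sqrt(-1/(C1 + 9*y))/2
 v(y) = sqrt(2)*sqrt(-1/(C1 + 9*y))/2


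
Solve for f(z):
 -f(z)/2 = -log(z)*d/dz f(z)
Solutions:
 f(z) = C1*exp(li(z)/2)


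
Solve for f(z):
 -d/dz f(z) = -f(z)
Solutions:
 f(z) = C1*exp(z)


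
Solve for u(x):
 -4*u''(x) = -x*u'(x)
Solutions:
 u(x) = C1 + C2*erfi(sqrt(2)*x/4)


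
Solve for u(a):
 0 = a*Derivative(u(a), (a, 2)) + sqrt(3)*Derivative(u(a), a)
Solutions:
 u(a) = C1 + C2*a^(1 - sqrt(3))


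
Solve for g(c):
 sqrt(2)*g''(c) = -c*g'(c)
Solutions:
 g(c) = C1 + C2*erf(2^(1/4)*c/2)


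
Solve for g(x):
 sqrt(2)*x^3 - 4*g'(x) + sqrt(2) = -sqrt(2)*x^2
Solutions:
 g(x) = C1 + sqrt(2)*x^4/16 + sqrt(2)*x^3/12 + sqrt(2)*x/4


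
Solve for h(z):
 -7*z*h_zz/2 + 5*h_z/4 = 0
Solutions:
 h(z) = C1 + C2*z^(19/14)


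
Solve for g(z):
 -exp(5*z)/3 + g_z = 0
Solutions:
 g(z) = C1 + exp(5*z)/15


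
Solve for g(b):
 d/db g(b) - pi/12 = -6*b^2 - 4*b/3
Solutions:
 g(b) = C1 - 2*b^3 - 2*b^2/3 + pi*b/12


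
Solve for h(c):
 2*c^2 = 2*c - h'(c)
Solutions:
 h(c) = C1 - 2*c^3/3 + c^2


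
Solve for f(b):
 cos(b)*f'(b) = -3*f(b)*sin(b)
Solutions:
 f(b) = C1*cos(b)^3


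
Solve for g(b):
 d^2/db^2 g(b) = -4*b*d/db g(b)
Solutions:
 g(b) = C1 + C2*erf(sqrt(2)*b)


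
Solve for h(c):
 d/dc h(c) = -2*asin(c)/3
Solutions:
 h(c) = C1 - 2*c*asin(c)/3 - 2*sqrt(1 - c^2)/3


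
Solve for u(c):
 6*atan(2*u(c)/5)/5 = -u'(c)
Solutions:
 Integral(1/atan(2*_y/5), (_y, u(c))) = C1 - 6*c/5


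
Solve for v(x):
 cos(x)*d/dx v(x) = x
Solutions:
 v(x) = C1 + Integral(x/cos(x), x)


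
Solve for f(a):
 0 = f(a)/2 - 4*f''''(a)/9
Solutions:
 f(a) = C1*exp(-2^(1/4)*sqrt(3)*a/2) + C2*exp(2^(1/4)*sqrt(3)*a/2) + C3*sin(2^(1/4)*sqrt(3)*a/2) + C4*cos(2^(1/4)*sqrt(3)*a/2)


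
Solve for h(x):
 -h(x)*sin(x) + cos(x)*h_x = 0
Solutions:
 h(x) = C1/cos(x)


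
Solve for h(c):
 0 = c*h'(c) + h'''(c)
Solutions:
 h(c) = C1 + Integral(C2*airyai(-c) + C3*airybi(-c), c)


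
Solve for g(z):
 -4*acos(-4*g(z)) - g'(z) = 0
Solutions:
 Integral(1/acos(-4*_y), (_y, g(z))) = C1 - 4*z


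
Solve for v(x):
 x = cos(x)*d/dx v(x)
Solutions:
 v(x) = C1 + Integral(x/cos(x), x)


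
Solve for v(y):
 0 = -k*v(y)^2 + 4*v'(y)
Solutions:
 v(y) = -4/(C1 + k*y)


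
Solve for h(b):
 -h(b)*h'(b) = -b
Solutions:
 h(b) = -sqrt(C1 + b^2)
 h(b) = sqrt(C1 + b^2)


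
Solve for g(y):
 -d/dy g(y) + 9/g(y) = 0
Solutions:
 g(y) = -sqrt(C1 + 18*y)
 g(y) = sqrt(C1 + 18*y)


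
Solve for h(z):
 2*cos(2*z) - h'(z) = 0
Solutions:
 h(z) = C1 + sin(2*z)


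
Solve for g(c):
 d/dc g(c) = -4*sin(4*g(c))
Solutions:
 g(c) = -acos((-C1 - exp(32*c))/(C1 - exp(32*c)))/4 + pi/2
 g(c) = acos((-C1 - exp(32*c))/(C1 - exp(32*c)))/4


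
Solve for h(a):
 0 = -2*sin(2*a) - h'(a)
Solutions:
 h(a) = C1 + cos(2*a)


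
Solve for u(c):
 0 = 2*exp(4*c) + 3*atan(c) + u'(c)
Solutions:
 u(c) = C1 - 3*c*atan(c) - exp(4*c)/2 + 3*log(c^2 + 1)/2


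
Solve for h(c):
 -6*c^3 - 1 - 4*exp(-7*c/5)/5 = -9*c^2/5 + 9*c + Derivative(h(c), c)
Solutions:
 h(c) = C1 - 3*c^4/2 + 3*c^3/5 - 9*c^2/2 - c + 4*exp(-7*c/5)/7


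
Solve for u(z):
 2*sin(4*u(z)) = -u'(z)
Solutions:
 u(z) = -acos((-C1 - exp(16*z))/(C1 - exp(16*z)))/4 + pi/2
 u(z) = acos((-C1 - exp(16*z))/(C1 - exp(16*z)))/4


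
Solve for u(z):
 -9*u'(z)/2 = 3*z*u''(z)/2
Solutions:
 u(z) = C1 + C2/z^2


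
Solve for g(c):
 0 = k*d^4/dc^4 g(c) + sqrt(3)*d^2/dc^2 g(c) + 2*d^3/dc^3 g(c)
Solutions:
 g(c) = C1 + C2*c + C3*exp(c*(sqrt(-sqrt(3)*k + 1) - 1)/k) + C4*exp(-c*(sqrt(-sqrt(3)*k + 1) + 1)/k)


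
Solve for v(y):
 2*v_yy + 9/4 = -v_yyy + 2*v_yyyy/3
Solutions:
 v(y) = C1 + C2*y + C3*exp(y*(3 - sqrt(57))/4) + C4*exp(y*(3 + sqrt(57))/4) - 9*y^2/16


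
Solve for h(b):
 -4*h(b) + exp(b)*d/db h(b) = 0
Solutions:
 h(b) = C1*exp(-4*exp(-b))


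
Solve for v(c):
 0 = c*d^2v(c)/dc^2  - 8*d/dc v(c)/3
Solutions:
 v(c) = C1 + C2*c^(11/3)


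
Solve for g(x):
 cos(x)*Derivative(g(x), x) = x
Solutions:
 g(x) = C1 + Integral(x/cos(x), x)


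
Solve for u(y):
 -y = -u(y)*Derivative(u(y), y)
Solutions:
 u(y) = -sqrt(C1 + y^2)
 u(y) = sqrt(C1 + y^2)


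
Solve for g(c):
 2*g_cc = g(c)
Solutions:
 g(c) = C1*exp(-sqrt(2)*c/2) + C2*exp(sqrt(2)*c/2)


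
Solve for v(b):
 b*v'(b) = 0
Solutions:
 v(b) = C1


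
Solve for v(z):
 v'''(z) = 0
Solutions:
 v(z) = C1 + C2*z + C3*z^2


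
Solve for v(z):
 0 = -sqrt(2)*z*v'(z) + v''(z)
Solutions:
 v(z) = C1 + C2*erfi(2^(3/4)*z/2)


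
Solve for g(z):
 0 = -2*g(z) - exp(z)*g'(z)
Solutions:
 g(z) = C1*exp(2*exp(-z))


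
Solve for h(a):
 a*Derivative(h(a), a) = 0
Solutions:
 h(a) = C1


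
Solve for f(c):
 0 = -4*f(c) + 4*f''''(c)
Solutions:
 f(c) = C1*exp(-c) + C2*exp(c) + C3*sin(c) + C4*cos(c)


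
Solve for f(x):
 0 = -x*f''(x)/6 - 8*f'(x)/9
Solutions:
 f(x) = C1 + C2/x^(13/3)


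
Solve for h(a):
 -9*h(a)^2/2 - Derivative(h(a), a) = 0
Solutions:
 h(a) = 2/(C1 + 9*a)


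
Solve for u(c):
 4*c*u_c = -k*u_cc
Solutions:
 u(c) = C1 + C2*sqrt(k)*erf(sqrt(2)*c*sqrt(1/k))


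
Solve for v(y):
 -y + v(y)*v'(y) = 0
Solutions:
 v(y) = -sqrt(C1 + y^2)
 v(y) = sqrt(C1 + y^2)


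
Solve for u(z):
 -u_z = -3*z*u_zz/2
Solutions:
 u(z) = C1 + C2*z^(5/3)


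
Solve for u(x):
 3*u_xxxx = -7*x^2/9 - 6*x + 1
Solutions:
 u(x) = C1 + C2*x + C3*x^2 + C4*x^3 - 7*x^6/9720 - x^5/60 + x^4/72


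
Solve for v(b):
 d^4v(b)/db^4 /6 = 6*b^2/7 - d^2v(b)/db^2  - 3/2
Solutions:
 v(b) = C1 + C2*b + C3*sin(sqrt(6)*b) + C4*cos(sqrt(6)*b) + b^4/14 - 25*b^2/28


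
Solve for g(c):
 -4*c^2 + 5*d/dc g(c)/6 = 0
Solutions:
 g(c) = C1 + 8*c^3/5


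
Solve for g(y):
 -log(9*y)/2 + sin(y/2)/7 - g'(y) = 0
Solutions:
 g(y) = C1 - y*log(y)/2 - y*log(3) + y/2 - 2*cos(y/2)/7


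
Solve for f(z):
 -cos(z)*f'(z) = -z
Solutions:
 f(z) = C1 + Integral(z/cos(z), z)


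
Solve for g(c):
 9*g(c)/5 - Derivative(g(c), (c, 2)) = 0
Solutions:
 g(c) = C1*exp(-3*sqrt(5)*c/5) + C2*exp(3*sqrt(5)*c/5)


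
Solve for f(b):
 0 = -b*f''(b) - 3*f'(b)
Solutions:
 f(b) = C1 + C2/b^2


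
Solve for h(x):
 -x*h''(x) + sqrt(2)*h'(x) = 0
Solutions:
 h(x) = C1 + C2*x^(1 + sqrt(2))


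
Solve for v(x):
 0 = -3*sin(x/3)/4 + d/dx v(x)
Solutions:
 v(x) = C1 - 9*cos(x/3)/4


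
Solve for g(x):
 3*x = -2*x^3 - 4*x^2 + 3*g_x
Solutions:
 g(x) = C1 + x^4/6 + 4*x^3/9 + x^2/2


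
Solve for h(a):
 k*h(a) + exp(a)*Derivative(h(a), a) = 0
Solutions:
 h(a) = C1*exp(k*exp(-a))


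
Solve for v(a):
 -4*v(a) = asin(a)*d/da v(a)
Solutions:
 v(a) = C1*exp(-4*Integral(1/asin(a), a))


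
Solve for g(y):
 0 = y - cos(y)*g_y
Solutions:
 g(y) = C1 + Integral(y/cos(y), y)


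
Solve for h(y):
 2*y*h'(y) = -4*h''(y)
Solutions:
 h(y) = C1 + C2*erf(y/2)


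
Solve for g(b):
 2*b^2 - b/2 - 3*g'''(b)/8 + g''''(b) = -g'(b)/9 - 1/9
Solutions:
 g(b) = C1 + C2*exp(b*(3*3^(2/3)/(16*sqrt(238) + 247)^(1/3) + 6 + 3^(1/3)*(16*sqrt(238) + 247)^(1/3))/48)*sin(3^(1/6)*b*(-3^(2/3)*(16*sqrt(238) + 247)^(1/3) + 9/(16*sqrt(238) + 247)^(1/3))/48) + C3*exp(b*(3*3^(2/3)/(16*sqrt(238) + 247)^(1/3) + 6 + 3^(1/3)*(16*sqrt(238) + 247)^(1/3))/48)*cos(3^(1/6)*b*(-3^(2/3)*(16*sqrt(238) + 247)^(1/3) + 9/(16*sqrt(238) + 247)^(1/3))/48) + C4*exp(b*(-3^(1/3)*(16*sqrt(238) + 247)^(1/3) - 3*3^(2/3)/(16*sqrt(238) + 247)^(1/3) + 3)/24) - 6*b^3 + 9*b^2/4 - 245*b/2


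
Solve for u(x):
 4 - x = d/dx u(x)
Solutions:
 u(x) = C1 - x^2/2 + 4*x


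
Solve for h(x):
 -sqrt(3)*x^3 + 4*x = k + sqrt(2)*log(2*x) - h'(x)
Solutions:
 h(x) = C1 + k*x + sqrt(3)*x^4/4 - 2*x^2 + sqrt(2)*x*log(x) - sqrt(2)*x + sqrt(2)*x*log(2)


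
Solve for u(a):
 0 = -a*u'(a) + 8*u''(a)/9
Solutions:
 u(a) = C1 + C2*erfi(3*a/4)


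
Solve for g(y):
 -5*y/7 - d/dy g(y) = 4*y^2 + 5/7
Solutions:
 g(y) = C1 - 4*y^3/3 - 5*y^2/14 - 5*y/7


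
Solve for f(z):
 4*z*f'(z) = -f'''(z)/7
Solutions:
 f(z) = C1 + Integral(C2*airyai(-28^(1/3)*z) + C3*airybi(-28^(1/3)*z), z)


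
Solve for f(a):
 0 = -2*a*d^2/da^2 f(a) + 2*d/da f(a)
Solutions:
 f(a) = C1 + C2*a^2


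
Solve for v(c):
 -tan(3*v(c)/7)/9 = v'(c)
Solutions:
 v(c) = -7*asin(C1*exp(-c/21))/3 + 7*pi/3
 v(c) = 7*asin(C1*exp(-c/21))/3


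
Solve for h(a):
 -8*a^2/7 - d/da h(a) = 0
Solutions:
 h(a) = C1 - 8*a^3/21


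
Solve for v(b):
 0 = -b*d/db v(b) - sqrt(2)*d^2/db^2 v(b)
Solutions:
 v(b) = C1 + C2*erf(2^(1/4)*b/2)


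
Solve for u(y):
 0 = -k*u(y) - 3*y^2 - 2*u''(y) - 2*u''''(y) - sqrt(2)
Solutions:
 u(y) = C1*exp(-sqrt(2)*y*sqrt(-sqrt(1 - 2*k) - 1)/2) + C2*exp(sqrt(2)*y*sqrt(-sqrt(1 - 2*k) - 1)/2) + C3*exp(-sqrt(2)*y*sqrt(sqrt(1 - 2*k) - 1)/2) + C4*exp(sqrt(2)*y*sqrt(sqrt(1 - 2*k) - 1)/2) - 3*y^2/k - sqrt(2)/k + 12/k^2


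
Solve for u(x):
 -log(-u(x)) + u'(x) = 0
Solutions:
 -li(-u(x)) = C1 + x


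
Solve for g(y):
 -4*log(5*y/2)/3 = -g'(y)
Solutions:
 g(y) = C1 + 4*y*log(y)/3 - 4*y/3 - 4*y*log(2)/3 + 4*y*log(5)/3
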